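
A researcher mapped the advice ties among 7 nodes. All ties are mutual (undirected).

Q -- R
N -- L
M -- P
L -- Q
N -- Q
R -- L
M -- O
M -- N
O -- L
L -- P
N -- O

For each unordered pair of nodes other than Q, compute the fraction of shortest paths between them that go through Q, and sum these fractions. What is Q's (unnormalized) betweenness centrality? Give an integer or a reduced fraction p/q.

3/4

Pairs whose geodesics pass through Q — N–R: 1/2; M–R: 1/4.
All other pairs contribute 0.
Summing the contributions gives betweenness(Q) = 3/4.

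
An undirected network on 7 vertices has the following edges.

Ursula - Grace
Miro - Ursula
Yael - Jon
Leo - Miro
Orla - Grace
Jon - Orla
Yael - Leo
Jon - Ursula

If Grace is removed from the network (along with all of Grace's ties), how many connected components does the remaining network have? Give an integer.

1

Grace's neighbors (Orla and Ursula) remain reachable from one another through other ties, so the rest of the network stays in one piece.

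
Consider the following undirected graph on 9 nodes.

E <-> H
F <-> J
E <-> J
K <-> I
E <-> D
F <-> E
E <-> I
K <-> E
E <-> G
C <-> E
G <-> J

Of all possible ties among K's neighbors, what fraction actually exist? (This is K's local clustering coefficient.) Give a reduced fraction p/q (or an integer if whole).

K's neighbors: E and I (k = 2).
Possible neighbor pairs: C(2,2) = 1. Edges among them: E–I → e = 1.
Clustering(K) = 1/1.

1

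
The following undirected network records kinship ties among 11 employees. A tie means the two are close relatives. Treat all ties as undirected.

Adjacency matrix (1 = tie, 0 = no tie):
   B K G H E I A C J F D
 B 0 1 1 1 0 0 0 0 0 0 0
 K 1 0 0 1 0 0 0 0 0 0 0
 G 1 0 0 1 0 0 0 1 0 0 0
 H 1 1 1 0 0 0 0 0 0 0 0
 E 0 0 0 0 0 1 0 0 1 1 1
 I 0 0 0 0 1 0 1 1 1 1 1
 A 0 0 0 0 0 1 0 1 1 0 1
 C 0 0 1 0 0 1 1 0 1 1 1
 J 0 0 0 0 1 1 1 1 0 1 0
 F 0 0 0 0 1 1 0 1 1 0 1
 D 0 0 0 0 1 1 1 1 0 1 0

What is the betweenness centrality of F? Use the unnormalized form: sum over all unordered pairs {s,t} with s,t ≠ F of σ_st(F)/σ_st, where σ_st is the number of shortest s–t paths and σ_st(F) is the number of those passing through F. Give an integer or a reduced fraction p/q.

29/20

Pairs whose geodesics pass through F — B–E: 1/4; K–E: 2/8; G–E: 1/4; H–E: 1/4; E–C: 1/4; J–D: 1/5.
All other pairs contribute 0.
Summing the contributions gives betweenness(F) = 29/20.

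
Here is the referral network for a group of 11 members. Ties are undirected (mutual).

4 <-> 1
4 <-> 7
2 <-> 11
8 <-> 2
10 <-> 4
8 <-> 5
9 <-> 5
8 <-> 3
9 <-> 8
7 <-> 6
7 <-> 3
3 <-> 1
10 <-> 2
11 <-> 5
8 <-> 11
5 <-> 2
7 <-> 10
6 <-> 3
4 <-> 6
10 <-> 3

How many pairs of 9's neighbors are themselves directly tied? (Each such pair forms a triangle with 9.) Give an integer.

1

9's neighbors: 5 and 8.
Neighbor pairs that are themselves tied: 9–5–8. Each forms one triangle with 9, for 1 in total.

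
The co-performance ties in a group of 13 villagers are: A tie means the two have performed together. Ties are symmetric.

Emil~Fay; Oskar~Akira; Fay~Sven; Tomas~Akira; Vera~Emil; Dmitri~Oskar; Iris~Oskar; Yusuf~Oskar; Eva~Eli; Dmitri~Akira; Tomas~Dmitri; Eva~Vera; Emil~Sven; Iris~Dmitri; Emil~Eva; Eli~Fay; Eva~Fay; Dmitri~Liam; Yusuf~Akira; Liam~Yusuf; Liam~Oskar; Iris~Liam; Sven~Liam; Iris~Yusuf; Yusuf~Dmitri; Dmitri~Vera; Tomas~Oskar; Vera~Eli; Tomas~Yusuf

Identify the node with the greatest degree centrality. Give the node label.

Degrees — Akira:4, Dmitri:7, Eli:3, Emil:4, Eva:4, Fay:4, Iris:4, Liam:5, Oskar:6, Sven:3, Tomas:4, Vera:4, Yusuf:6.
The maximum is 7, attained only by Dmitri.

Dmitri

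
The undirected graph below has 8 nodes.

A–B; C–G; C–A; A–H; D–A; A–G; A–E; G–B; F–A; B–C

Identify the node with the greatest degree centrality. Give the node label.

A

Degrees — A:7, B:3, C:3, D:1, E:1, F:1, G:3, H:1.
The maximum is 7, attained only by A.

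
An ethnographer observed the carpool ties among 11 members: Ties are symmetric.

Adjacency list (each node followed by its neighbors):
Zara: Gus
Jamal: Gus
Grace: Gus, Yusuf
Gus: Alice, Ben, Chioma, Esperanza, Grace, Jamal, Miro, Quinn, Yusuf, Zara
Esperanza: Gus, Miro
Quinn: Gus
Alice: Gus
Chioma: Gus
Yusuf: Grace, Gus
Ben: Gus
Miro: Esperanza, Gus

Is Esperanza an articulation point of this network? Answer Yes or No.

Even without Esperanza, every remaining node can still reach every other (the residual graph is connected), so Esperanza is not a cut vertex.

No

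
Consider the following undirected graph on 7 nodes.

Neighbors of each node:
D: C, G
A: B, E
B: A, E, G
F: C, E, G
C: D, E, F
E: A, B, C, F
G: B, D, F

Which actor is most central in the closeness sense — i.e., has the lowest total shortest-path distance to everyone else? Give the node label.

Farness (sum of distances to all others) for each node — A:11, B:9, C:9, D:11, E:8, F:9, G:9.
The smallest farness is 8, for E, so E has the highest closeness.

E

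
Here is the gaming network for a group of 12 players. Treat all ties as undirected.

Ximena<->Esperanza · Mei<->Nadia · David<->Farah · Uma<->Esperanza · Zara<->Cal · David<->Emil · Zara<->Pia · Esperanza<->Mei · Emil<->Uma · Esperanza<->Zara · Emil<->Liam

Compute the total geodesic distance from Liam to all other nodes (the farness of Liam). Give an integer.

38

Distances from Liam: Cal:5, David:2, Emil:1, Esperanza:3, Farah:3, Mei:4, Nadia:5, Pia:5, Uma:2, Ximena:4, Zara:4.
Sum = 5 + 2 + 1 + 3 + 3 + 4 + 5 + 5 + 2 + 4 + 4 = 38.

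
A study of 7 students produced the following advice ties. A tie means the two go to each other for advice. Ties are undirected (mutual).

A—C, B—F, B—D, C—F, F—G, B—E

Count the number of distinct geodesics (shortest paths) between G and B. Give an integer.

The shortest distance is 2, and the only length-2 path is G–F–B. So there is exactly 1 shortest path.

1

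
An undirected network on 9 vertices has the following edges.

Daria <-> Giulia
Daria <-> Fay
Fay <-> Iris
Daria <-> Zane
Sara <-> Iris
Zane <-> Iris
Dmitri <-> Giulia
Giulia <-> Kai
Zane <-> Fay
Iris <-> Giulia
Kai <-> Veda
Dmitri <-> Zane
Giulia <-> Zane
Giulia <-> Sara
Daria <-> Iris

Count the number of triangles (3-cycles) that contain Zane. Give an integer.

6

Zane's neighbors: Daria, Dmitri, Fay, Giulia, and Iris.
Neighbor pairs that are themselves tied: Zane–Daria–Fay; Zane–Daria–Giulia; Zane–Daria–Iris; Zane–Dmitri–Giulia; Zane–Fay–Iris; Zane–Giulia–Iris. Each forms one triangle with Zane, for 6 in total.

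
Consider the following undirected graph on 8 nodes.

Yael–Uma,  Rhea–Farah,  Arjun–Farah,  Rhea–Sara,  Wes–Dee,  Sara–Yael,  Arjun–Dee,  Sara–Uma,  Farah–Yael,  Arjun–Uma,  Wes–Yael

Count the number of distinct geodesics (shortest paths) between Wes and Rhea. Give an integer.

The shortest distance is 3. The length-3 paths are: Wes–Yael–Sara–Rhea; Wes–Yael–Farah–Rhea.
That gives 2 distinct shortest paths.

2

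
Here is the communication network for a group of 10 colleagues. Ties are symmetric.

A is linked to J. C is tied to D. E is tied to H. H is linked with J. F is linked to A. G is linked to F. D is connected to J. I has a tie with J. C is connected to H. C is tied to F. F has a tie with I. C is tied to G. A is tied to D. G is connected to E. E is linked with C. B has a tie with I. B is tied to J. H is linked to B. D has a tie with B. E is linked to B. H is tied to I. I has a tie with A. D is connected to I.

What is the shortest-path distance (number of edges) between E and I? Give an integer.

2

One shortest route is E – H – I, which uses 2 edges, and E and I are not directly tied, so nothing shorter exists. So d(E,I) = 2.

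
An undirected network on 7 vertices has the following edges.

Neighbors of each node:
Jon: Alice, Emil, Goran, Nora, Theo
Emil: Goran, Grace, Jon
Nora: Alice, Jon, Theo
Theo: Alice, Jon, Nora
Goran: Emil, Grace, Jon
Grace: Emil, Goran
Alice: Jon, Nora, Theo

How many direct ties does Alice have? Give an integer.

Alice is directly tied to Jon, Nora, and Theo. That is 3 neighbors, so the degree of Alice is 3.

3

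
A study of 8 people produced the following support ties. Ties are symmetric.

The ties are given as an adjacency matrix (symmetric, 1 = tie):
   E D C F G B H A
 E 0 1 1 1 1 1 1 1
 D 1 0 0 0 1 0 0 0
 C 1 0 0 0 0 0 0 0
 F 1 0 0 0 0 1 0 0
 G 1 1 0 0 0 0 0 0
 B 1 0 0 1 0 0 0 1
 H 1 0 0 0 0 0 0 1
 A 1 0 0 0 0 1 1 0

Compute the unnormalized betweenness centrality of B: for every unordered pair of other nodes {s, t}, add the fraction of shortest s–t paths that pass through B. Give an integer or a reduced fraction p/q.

Pairs whose geodesics pass through B — F–A: 1/2.
All other pairs contribute 0.
Summing the contributions gives betweenness(B) = 1/2.

1/2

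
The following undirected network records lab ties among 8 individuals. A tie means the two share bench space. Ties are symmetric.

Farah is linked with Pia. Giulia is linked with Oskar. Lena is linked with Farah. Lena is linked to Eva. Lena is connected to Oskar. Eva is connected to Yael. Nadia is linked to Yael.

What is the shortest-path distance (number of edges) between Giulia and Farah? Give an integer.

3

One shortest route is Giulia – Oskar – Lena – Farah, which uses 3 edges, and at distance 2 from Giulia we only reach {Lena}, which does not include Farah. So d(Giulia,Farah) = 3.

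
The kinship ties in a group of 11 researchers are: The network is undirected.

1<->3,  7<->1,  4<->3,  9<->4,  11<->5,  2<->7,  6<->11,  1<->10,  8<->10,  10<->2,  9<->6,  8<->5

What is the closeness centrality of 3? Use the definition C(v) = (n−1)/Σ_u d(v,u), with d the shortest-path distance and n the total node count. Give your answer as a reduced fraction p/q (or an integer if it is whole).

Distances from 3: 1:1, 2:3, 4:1, 5:4, 6:3, 7:2, 8:3, 9:2, 10:2, 11:4. Sum = 25.
n = 11, so closeness = 10/25 = 2/5.

2/5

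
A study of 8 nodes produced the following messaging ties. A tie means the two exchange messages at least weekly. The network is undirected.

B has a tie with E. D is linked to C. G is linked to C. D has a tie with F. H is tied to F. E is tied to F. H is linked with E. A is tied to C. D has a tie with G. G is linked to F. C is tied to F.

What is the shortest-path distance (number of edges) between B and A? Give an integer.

4

One shortest route is B – E – F – C – A, which uses 4 edges, and at distance 3 from B we only reach {C, D, G}, which does not include A. So d(B,A) = 4.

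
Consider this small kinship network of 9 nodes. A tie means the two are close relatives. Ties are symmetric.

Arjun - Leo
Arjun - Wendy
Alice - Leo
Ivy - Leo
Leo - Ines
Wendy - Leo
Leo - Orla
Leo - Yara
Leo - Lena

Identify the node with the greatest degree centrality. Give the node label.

Leo

Degrees — Alice:1, Arjun:2, Ines:1, Ivy:1, Lena:1, Leo:8, Orla:1, Wendy:2, Yara:1.
The maximum is 8, attained only by Leo.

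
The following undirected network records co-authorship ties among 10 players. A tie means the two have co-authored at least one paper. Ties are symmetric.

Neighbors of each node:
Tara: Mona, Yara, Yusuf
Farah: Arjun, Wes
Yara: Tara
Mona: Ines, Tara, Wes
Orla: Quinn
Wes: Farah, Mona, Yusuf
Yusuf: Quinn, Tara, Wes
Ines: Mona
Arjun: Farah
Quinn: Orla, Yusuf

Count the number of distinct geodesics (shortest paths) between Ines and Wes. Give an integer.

The shortest distance is 2, and the only length-2 path is Ines–Mona–Wes. So there is exactly 1 shortest path.

1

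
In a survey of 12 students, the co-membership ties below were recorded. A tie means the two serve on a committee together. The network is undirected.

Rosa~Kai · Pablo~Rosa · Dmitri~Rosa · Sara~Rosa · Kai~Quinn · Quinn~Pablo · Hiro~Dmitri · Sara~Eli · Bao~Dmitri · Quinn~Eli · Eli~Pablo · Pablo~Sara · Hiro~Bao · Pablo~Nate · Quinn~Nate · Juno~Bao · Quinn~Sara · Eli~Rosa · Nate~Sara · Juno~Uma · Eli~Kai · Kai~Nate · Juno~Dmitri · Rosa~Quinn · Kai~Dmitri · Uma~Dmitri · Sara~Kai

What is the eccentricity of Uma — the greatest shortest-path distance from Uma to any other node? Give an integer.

Distances from Uma: Bao:2, Dmitri:1, Eli:3, Hiro:2, Juno:1, Kai:2, Nate:3, Pablo:3, Quinn:3, Rosa:2, Sara:3.
The largest is 3 (to Quinn, Sara, Eli, Pablo, and Nate), so the eccentricity of Uma is 3.

3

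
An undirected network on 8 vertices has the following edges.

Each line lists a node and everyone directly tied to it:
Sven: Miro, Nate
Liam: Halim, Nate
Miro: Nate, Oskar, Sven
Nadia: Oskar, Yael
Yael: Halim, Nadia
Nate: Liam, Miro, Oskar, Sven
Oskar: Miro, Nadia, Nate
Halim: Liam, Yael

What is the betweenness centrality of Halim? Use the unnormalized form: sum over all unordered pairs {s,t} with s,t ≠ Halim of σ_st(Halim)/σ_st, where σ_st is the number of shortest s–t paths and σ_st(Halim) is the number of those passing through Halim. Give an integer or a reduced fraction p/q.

Pairs whose geodesics pass through Halim — Liam–Nadia: 1/2; Liam–Yael: 1; Nate–Yael: 1/2; Sven–Yael: 1/3.
All other pairs contribute 0.
Summing the contributions gives betweenness(Halim) = 7/3.

7/3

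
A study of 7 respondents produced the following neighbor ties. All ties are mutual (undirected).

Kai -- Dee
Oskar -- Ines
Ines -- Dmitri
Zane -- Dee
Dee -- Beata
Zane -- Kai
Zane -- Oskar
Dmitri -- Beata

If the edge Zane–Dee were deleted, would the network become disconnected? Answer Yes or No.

No

Even without that edge, Zane still reaches Dee via Zane – Kai – Dee, so the network stays connected. Not a bridge.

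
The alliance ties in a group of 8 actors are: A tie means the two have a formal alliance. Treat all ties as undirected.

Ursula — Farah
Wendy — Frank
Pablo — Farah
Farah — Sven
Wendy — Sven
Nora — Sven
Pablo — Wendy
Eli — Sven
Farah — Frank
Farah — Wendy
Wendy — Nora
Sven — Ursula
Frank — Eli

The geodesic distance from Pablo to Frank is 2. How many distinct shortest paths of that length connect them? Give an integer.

The shortest distance is 2. The length-2 paths are: Pablo–Wendy–Frank; Pablo–Farah–Frank.
That gives 2 distinct shortest paths.

2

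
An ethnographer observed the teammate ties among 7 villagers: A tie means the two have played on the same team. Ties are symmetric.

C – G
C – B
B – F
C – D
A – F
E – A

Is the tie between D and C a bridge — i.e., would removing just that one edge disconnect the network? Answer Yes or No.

Yes

Without the D–C edge there is no alternate route between D and C, so the network disconnects. It is a bridge.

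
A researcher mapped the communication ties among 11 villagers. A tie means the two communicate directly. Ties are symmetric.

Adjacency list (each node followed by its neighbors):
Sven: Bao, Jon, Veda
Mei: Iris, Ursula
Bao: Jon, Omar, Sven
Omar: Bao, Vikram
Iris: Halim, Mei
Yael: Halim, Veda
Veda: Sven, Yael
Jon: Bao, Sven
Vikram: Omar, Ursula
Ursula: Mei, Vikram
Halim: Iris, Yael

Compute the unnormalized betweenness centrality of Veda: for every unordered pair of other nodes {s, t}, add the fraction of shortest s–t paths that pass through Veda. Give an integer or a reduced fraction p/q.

11

Pairs whose geodesics pass through Veda — Sven–Mei: 1/2; Sven–Iris: 1; Sven–Halim: 1; Sven–Yael: 1; Jon–Iris: 1; Jon–Halim: 1; Jon–Yael: 1; Bao–Iris: 1/2; Bao–Halim: 1; Bao–Yael: 1; Omar–Halim: 1/2; Omar–Yael: 1; Vikram–Yael: 1/2.
All other pairs contribute 0.
Summing the contributions gives betweenness(Veda) = 11.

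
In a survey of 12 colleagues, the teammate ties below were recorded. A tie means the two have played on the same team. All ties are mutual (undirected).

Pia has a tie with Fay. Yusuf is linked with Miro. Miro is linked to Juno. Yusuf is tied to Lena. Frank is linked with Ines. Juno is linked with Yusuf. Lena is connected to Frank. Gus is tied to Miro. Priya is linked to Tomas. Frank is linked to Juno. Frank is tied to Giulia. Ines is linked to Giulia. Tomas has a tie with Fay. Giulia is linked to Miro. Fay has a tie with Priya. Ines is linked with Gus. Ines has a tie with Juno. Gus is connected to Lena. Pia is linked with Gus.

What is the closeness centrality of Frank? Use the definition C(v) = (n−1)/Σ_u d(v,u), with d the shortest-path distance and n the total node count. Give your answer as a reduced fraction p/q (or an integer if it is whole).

Distances from Frank: Fay:4, Giulia:1, Gus:2, Ines:1, Juno:1, Lena:1, Miro:2, Pia:3, Priya:5, Tomas:5, Yusuf:2. Sum = 27.
n = 12, so closeness = 11/27.

11/27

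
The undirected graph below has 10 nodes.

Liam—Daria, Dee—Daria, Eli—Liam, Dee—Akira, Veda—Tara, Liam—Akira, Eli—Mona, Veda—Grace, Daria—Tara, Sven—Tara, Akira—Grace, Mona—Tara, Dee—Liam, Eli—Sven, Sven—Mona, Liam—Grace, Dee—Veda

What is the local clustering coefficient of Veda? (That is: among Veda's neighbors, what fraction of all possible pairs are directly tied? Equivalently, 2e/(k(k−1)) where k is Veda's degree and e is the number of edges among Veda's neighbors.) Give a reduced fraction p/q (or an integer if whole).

0

Veda's neighbors: Dee, Grace, and Tara (k = 3).
Possible neighbor pairs: C(3,2) = 3. Edges among them: none → e = 0.
Clustering(Veda) = 0/3 = 0.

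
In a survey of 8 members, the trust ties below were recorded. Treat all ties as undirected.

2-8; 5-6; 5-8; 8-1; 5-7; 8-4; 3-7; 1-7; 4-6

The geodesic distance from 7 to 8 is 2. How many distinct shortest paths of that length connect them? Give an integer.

2

The shortest distance is 2. The length-2 paths are: 7–1–8; 7–5–8.
That gives 2 distinct shortest paths.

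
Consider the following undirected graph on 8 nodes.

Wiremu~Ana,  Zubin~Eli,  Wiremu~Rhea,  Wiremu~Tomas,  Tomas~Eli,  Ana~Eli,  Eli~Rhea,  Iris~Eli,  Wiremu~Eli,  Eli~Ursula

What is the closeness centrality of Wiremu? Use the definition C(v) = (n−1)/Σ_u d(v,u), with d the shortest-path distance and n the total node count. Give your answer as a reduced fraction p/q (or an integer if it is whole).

Distances from Wiremu: Ana:1, Eli:1, Iris:2, Rhea:1, Tomas:1, Ursula:2, Zubin:2. Sum = 10.
n = 8, so closeness = 7/10.

7/10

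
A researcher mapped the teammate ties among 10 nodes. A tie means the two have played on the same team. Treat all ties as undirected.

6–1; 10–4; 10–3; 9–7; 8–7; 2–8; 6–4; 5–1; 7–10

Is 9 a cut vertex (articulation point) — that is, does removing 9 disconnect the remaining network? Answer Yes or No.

No

Even without 9, every remaining node can still reach every other (the residual graph is connected), so 9 is not a cut vertex.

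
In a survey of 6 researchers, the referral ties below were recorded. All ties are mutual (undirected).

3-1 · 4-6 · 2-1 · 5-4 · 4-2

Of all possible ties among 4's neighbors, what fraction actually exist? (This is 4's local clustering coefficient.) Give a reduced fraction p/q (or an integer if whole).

4's neighbors: 2, 5, and 6 (k = 3).
Possible neighbor pairs: C(3,2) = 3. Edges among them: none → e = 0.
Clustering(4) = 0/3 = 0.

0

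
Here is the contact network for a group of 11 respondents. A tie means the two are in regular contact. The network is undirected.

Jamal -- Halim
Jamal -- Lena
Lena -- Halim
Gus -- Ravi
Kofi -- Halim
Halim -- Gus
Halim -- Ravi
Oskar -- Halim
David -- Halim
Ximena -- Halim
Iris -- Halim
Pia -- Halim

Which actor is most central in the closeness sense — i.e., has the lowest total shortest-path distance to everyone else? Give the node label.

Halim

Farness (sum of distances to all others) for each node — David:19, Gus:18, Halim:10, Iris:19, Jamal:18, Kofi:19, Lena:18, Oskar:19, Pia:19, Ravi:18, Ximena:19.
The smallest farness is 10, for Halim, so Halim has the highest closeness.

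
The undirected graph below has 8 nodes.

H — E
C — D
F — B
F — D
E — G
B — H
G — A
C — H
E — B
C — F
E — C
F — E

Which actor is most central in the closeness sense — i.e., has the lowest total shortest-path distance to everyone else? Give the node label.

Farness (sum of distances to all others) for each node — A:19, B:12, C:11, D:15, E:9, F:11, G:13, H:12.
The smallest farness is 9, for E, so E has the highest closeness.

E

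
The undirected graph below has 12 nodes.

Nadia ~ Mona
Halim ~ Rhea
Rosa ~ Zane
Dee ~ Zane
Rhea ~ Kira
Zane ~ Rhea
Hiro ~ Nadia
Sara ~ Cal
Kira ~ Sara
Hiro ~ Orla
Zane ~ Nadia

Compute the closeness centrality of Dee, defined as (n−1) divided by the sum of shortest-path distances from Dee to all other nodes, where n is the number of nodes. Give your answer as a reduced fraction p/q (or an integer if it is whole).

Distances from Dee: Cal:5, Halim:3, Hiro:3, Kira:3, Mona:3, Nadia:2, Orla:4, Rhea:2, Rosa:2, Sara:4, Zane:1. Sum = 32.
n = 12, so closeness = 11/32.

11/32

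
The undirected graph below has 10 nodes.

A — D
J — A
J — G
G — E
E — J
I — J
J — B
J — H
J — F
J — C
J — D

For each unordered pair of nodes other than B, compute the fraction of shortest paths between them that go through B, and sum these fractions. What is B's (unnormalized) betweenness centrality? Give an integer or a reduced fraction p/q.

0

No shortest path between any pair of other nodes passes through B.
Summing the contributions gives betweenness(B) = 0.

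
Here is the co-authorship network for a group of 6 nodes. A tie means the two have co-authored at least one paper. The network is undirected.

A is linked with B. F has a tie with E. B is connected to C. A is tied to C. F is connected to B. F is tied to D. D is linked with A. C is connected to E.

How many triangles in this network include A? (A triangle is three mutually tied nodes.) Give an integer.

1

A's neighbors: B, C, and D.
Neighbor pairs that are themselves tied: A–B–C. Each forms one triangle with A, for 1 in total.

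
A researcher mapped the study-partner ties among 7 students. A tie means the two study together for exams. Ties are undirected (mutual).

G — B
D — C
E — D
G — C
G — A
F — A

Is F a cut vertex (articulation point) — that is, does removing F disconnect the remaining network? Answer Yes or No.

No

Even without F, every remaining node can still reach every other (the residual graph is connected), so F is not a cut vertex.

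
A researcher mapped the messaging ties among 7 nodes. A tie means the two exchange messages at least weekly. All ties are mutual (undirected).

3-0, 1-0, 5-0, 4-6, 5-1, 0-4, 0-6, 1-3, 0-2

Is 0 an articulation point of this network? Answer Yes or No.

Yes

Removing 0 leaves {4 and 6} with no path to {1, 3, and 5}, so the network splits into 3 components. 0 is a cut vertex.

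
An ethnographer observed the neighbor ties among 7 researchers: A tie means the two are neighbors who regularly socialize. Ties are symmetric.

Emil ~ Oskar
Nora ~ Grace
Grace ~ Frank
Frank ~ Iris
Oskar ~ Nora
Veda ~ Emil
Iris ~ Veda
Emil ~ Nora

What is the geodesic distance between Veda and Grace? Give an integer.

3

One shortest route is Veda – Iris – Frank – Grace, which uses 3 edges, and at distance 2 from Veda we only reach {Frank, Nora, Oskar}, which does not include Grace. So d(Veda,Grace) = 3.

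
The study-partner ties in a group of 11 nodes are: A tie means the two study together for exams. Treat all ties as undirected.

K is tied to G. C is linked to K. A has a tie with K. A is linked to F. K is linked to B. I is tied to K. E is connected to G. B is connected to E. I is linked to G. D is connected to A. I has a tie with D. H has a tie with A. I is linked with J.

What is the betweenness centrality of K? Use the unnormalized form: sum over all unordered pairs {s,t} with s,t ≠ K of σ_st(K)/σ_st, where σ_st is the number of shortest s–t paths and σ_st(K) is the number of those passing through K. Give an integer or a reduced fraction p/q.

Pairs whose geodesics pass through K — I–B: 1; I–C: 1; I–H: 1/2; I–A: 1/2; I–F: 1/2; E–C: 2/2; E–H: 2/2; E–A: 2/2; E–F: 2/2; G–B: 1/2; G–C: 1; G–H: 1; G–A: 1; G–F: 1 … (+14 more pairs).
All other pairs contribute 0.
Summing the contributions gives betweenness(K) = 49/2.

49/2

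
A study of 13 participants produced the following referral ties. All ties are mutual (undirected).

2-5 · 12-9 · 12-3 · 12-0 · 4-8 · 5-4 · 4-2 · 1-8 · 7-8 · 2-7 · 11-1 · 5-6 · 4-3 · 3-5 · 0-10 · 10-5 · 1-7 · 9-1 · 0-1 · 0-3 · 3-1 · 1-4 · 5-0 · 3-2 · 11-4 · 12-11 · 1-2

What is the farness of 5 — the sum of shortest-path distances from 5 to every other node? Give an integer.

19

Distances from 5: 0:1, 1:2, 2:1, 3:1, 4:1, 6:1, 7:2, 8:2, 9:3, 10:1, 11:2, 12:2.
Sum = 1 + 2 + 1 + 1 + 1 + 1 + 2 + 2 + 3 + 1 + 2 + 2 = 19.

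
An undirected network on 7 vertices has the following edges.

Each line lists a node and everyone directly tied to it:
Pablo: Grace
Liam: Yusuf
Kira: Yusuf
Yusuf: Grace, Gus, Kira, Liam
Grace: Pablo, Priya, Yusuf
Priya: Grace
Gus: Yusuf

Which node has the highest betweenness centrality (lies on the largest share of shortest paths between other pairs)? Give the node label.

Unnormalized betweenness of each node: Grace:9, Gus:0, Kira:0, Liam:0, Pablo:0, Priya:0, Yusuf:12.
Yusuf has the largest value, 12, making it the main broker — the node through which the most shortest paths run.

Yusuf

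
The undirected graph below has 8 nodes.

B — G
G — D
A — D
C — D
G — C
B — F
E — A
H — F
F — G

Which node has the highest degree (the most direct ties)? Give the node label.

G

Degrees — A:2, B:2, C:2, D:3, E:1, F:3, G:4, H:1.
The maximum is 4, attained only by G.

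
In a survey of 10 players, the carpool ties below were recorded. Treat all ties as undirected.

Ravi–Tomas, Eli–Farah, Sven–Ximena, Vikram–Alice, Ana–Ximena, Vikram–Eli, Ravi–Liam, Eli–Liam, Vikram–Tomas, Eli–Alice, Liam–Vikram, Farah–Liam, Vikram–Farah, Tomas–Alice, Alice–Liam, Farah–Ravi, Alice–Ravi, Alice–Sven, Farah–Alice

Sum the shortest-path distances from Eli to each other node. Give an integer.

Distances from Eli: Alice:1, Ana:4, Farah:1, Liam:1, Ravi:2, Sven:2, Tomas:2, Vikram:1, Ximena:3.
Sum = 1 + 4 + 1 + 1 + 2 + 2 + 2 + 1 + 3 = 17.

17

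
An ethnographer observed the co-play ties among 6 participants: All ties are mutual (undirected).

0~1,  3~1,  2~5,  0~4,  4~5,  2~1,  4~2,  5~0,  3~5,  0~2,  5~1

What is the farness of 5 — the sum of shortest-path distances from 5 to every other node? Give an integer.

Distances from 5: 0:1, 1:1, 2:1, 3:1, 4:1.
Sum = 1 + 1 + 1 + 1 + 1 = 5.

5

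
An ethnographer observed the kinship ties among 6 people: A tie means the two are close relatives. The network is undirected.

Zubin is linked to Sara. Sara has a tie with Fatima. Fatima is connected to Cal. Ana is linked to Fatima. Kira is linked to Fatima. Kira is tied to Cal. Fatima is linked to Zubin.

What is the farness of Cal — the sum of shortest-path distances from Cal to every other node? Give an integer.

Distances from Cal: Ana:2, Fatima:1, Kira:1, Sara:2, Zubin:2.
Sum = 2 + 1 + 1 + 2 + 2 = 8.

8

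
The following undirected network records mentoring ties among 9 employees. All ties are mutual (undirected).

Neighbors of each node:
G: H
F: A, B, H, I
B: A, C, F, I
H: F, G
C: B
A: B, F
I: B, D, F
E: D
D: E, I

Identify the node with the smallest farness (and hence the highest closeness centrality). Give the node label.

F

Farness (sum of distances to all others) for each node — A:18, B:14, C:21, D:19, E:26, F:13, G:25, H:18, I:14.
The smallest farness is 13, for F, so F has the highest closeness.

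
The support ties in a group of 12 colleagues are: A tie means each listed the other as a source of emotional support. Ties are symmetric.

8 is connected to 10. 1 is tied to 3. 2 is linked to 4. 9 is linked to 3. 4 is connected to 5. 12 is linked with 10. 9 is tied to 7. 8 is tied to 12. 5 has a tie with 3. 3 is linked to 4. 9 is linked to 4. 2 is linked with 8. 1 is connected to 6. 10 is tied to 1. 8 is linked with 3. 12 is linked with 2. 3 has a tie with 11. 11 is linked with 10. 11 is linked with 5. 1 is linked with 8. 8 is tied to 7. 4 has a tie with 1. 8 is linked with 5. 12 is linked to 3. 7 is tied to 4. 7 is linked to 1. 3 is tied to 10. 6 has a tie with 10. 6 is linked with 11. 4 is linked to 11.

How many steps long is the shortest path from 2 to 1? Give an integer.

One shortest route is 2 – 8 – 1, which uses 2 edges, and 2 and 1 are not directly tied, so nothing shorter exists. So d(2,1) = 2.

2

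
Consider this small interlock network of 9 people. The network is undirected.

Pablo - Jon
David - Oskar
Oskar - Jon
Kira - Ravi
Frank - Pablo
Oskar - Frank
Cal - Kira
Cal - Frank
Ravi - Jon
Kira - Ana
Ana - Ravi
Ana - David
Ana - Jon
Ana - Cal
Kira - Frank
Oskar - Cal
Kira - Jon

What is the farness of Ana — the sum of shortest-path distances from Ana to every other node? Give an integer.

11

Distances from Ana: Cal:1, David:1, Frank:2, Jon:1, Kira:1, Oskar:2, Pablo:2, Ravi:1.
Sum = 1 + 1 + 2 + 1 + 1 + 2 + 2 + 1 = 11.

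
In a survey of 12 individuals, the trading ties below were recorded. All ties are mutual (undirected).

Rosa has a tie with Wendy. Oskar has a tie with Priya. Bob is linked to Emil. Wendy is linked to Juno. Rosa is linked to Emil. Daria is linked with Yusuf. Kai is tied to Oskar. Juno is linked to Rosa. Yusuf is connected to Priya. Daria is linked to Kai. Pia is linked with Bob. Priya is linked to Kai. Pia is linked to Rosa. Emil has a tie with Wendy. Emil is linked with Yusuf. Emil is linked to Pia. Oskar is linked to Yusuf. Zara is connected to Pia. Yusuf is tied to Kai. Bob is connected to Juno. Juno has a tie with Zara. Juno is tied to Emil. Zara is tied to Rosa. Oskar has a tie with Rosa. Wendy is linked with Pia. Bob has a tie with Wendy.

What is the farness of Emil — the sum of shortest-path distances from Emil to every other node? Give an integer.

Distances from Emil: Bob:1, Daria:2, Juno:1, Kai:2, Oskar:2, Pia:1, Priya:2, Rosa:1, Wendy:1, Yusuf:1, Zara:2.
Sum = 1 + 2 + 1 + 2 + 2 + 1 + 2 + 1 + 1 + 1 + 2 = 16.

16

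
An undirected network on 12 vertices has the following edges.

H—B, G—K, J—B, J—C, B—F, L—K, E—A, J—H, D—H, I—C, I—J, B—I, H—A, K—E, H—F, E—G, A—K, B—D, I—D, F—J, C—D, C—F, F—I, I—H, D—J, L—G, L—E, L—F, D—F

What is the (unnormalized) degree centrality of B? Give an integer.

B is directly tied to D, F, H, I, and J. That is 5 neighbors, so the degree of B is 5.

5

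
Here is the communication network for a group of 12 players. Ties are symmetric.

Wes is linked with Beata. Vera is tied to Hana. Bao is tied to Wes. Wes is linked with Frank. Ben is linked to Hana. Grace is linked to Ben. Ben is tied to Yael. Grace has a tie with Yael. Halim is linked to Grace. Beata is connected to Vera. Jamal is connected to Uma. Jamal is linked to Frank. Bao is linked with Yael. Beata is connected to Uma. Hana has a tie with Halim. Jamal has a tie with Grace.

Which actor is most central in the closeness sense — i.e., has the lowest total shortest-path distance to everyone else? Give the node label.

Farness (sum of distances to all others) for each node — Bao:25, Beata:23, Ben:23, Frank:26, Grace:21, Halim:26, Hana:25, Jamal:22, Uma:25, Vera:25, Wes:24, Yael:23.
The smallest farness is 21, for Grace, so Grace has the highest closeness.

Grace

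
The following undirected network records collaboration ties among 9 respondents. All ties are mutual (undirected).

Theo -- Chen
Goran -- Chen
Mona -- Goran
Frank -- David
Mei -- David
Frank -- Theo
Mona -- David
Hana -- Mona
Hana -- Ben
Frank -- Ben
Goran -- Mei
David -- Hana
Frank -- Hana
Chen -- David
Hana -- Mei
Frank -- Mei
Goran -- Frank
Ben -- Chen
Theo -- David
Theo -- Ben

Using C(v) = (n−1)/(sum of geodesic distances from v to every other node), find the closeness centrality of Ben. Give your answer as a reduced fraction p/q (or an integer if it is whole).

2/3

Distances from Ben: Chen:1, David:2, Frank:1, Goran:2, Hana:1, Mei:2, Mona:2, Theo:1. Sum = 12.
n = 9, so closeness = 8/12 = 2/3.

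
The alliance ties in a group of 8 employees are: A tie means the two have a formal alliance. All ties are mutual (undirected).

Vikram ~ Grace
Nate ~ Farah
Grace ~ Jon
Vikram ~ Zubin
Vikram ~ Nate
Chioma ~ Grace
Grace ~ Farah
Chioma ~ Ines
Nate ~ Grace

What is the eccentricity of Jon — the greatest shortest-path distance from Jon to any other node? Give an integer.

Distances from Jon: Chioma:2, Farah:2, Grace:1, Ines:3, Nate:2, Vikram:2, Zubin:3.
The largest is 3 (to Zubin and Ines), so the eccentricity of Jon is 3.

3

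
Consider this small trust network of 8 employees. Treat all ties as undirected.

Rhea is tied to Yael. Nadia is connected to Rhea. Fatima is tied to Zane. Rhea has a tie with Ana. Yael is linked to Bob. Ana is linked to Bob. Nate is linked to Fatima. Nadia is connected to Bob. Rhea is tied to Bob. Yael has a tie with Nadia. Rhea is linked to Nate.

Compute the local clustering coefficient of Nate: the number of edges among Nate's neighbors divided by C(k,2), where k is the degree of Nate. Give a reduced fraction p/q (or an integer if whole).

Nate's neighbors: Fatima and Rhea (k = 2).
Possible neighbor pairs: C(2,2) = 1. Edges among them: none → e = 0.
Clustering(Nate) = 0/1.

0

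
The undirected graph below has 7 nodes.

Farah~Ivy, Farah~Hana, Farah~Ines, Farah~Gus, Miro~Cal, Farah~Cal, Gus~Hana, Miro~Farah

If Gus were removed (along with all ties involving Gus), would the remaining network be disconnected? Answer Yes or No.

Even without Gus, every remaining node can still reach every other (the residual graph is connected), so Gus is not a cut vertex.

No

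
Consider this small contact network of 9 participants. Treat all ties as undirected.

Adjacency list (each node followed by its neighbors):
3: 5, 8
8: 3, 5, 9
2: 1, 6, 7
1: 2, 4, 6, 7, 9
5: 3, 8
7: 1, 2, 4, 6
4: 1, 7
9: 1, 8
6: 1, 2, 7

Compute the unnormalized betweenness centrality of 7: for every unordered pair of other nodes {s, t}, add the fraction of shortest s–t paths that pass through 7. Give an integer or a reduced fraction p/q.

1

Pairs whose geodesics pass through 7 — 2–4: 1/2; 6–4: 1/2.
All other pairs contribute 0.
Summing the contributions gives betweenness(7) = 1.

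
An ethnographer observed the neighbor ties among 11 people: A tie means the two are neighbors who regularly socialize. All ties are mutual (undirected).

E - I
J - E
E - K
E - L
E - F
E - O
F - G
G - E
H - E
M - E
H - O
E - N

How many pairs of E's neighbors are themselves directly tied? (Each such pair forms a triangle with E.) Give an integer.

E's neighbors: F, G, H, I, J, K, L, M, N, and O.
Neighbor pairs that are themselves tied: E–F–G; E–H–O. Each forms one triangle with E, for 2 in total.

2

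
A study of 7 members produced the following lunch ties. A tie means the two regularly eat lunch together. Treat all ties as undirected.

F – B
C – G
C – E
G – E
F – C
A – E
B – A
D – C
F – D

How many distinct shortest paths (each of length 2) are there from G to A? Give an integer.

1

The shortest distance is 2, and the only length-2 path is G–E–A. So there is exactly 1 shortest path.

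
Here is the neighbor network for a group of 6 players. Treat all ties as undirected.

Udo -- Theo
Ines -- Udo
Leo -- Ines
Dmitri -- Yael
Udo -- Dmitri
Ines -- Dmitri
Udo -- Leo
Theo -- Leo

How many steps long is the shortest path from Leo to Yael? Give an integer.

3

One shortest route is Leo – Ines – Dmitri – Yael, which uses 3 edges, and at distance 2 from Leo we only reach {Dmitri}, which does not include Yael. So d(Leo,Yael) = 3.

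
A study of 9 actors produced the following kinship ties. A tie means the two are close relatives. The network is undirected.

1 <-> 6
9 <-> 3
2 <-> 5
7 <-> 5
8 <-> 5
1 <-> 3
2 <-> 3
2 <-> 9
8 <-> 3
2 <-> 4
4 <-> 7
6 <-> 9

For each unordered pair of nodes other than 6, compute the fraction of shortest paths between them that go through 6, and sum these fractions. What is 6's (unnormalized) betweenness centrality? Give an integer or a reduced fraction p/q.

Pairs whose geodesics pass through 6 — 9–1: 1/2.
All other pairs contribute 0.
Summing the contributions gives betweenness(6) = 1/2.

1/2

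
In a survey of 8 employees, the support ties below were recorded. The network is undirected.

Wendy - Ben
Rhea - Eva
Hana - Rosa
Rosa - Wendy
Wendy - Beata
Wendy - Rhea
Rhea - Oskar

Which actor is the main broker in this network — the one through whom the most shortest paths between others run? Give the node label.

Unnormalized betweenness of each node: Beata:0, Ben:0, Eva:0, Hana:0, Oskar:0, Rhea:11, Rosa:6, Wendy:17.
Wendy has the largest value, 17, making it the main broker — the node through which the most shortest paths run.

Wendy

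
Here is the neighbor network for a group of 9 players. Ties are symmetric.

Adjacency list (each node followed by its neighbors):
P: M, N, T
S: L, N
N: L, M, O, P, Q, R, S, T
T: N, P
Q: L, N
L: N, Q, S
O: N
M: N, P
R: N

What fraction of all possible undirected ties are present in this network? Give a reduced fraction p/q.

1/3

There are 12 edges and 9 nodes, so the maximum possible is C(9,2) = 36.
Density = 12/36 = 1/3.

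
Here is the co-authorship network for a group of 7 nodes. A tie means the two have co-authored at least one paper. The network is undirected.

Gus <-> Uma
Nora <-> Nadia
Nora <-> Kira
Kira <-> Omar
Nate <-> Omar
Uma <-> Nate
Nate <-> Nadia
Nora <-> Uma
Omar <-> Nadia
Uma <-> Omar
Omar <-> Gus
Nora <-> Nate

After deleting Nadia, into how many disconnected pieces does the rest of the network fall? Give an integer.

Nadia's neighbors (Nate, Nora, and Omar) remain reachable from one another through other ties, so the rest of the network stays in one piece.

1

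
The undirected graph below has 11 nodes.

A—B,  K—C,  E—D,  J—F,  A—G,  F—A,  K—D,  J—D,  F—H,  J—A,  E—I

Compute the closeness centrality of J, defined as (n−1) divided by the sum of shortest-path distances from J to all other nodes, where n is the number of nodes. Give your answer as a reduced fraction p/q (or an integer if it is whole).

Distances from J: A:1, B:2, C:3, D:1, E:2, F:1, G:2, H:2, I:3, K:2. Sum = 19.
n = 11, so closeness = 10/19.

10/19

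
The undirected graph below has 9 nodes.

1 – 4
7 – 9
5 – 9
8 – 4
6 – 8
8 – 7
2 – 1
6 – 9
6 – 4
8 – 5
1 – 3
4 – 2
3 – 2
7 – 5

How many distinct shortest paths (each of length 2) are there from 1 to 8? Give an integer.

1

The shortest distance is 2, and the only length-2 path is 1–4–8. So there is exactly 1 shortest path.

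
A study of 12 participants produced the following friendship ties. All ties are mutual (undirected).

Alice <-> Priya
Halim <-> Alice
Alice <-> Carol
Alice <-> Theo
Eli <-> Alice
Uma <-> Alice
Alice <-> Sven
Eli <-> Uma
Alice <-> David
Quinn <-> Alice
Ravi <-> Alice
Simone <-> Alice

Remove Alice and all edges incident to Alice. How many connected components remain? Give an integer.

10

Without Alice, the remaining ties split the others into: {Simone}; {Eli, Uma}; {Theo}; {Quinn}; {Ravi}; {David}; {Carol}; {Priya}; {Sven}; {Halim}.
That's 10 separate components.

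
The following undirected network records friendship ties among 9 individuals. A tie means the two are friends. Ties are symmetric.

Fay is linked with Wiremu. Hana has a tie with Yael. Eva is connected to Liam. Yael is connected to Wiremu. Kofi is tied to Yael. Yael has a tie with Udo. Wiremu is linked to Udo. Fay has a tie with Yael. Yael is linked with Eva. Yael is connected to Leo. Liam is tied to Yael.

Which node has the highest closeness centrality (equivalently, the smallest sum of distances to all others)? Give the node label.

Yael

Farness (sum of distances to all others) for each node — Eva:14, Fay:14, Hana:15, Kofi:15, Leo:15, Liam:14, Udo:14, Wiremu:13, Yael:8.
The smallest farness is 8, for Yael, so Yael has the highest closeness.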